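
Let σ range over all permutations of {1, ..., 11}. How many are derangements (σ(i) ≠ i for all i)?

14684570

Recurrence: !11 = 11·!10 + (-1)^11.
!11 = 11·1334961 - 1 = 14684570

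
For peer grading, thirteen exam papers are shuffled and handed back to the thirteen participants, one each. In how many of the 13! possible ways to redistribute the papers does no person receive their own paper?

Recurrence: !13 = 13·!12 + (-1)^13.
!13 = 13·176214841 - 1 = 2290792932

2290792932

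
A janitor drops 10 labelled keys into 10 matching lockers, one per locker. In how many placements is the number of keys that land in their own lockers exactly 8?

Choose which 8 of the 10 are fixed: C(10,8) = 45.
The remaining 2 must be deranged: !2 = 1.
Total: 45 × 1 = 45.

45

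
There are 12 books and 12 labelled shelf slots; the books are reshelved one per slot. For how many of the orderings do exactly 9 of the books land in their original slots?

440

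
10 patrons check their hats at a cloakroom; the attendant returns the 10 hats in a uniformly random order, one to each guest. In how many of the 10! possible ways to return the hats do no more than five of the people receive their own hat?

Sum C(10,i)·!(10-i) for i = 0..5:
  i=0: C(10,0)·!10 = 1·1334961 = 1334961
  i=1: C(10,1)·!9 = 10·133496 = 1334960
  i=2: C(10,2)·!8 = 45·14833 = 667485
  i=3: C(10,3)·!7 = 120·1854 = 222480
  i=4: C(10,4)·!6 = 210·265 = 55650
  i=5: C(10,5)·!5 = 252·44 = 11088
Total = 3626624.

3626624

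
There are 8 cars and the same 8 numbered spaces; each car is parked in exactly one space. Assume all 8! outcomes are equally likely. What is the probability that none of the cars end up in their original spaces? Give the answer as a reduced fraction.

Favorable outcomes: !8 = 14833.
Total outcomes: 8! = 40320.
Probability = 14833/40320 = 2119/5760.

2119/5760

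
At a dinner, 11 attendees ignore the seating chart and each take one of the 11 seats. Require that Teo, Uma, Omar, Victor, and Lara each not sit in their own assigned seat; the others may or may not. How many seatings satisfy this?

Inclusion-exclusion on the 5 forbidden self-matches:
Σ_{j=0}^{5} (-1)^j C(5,j)(11-j)!
= C(5,0)·11! - C(5,1)·10! + C(5,2)·9! - C(5,3)·8! + C(5,4)·7! - C(5,5)·6!
= 39916800 - 18144000 + 3628800 - 403200 + 25200 - 720
= 25022880

25022880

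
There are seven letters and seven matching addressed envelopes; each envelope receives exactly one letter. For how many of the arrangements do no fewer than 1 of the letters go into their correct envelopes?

3186

# with exactly i fixed is C(7,i)·!(7-i); sum over i=1..7:
  i=1: C(7,1)·!6 = 7·265 = 1855
  i=2: C(7,2)·!5 = 21·44 = 924
  i=3: C(7,3)·!4 = 35·9 = 315
  i=4: C(7,4)·!3 = 35·2 = 70
  i=5: C(7,5)·!2 = 21·1 = 21
  i=6: C(7,6)·!1 = 7·0 = 0
  i=7: C(7,7)·!0 = 1·1 = 1
Total = 3186.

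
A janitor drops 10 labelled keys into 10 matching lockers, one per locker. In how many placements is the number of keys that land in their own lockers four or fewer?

# with exactly i fixed is C(10,i)·!(10-i); sum over i=0..4:
  i=0: C(10,0)·!10 = 1·1334961 = 1334961
  i=1: C(10,1)·!9 = 10·133496 = 1334960
  i=2: C(10,2)·!8 = 45·14833 = 667485
  i=3: C(10,3)·!7 = 120·1854 = 222480
  i=4: C(10,4)·!6 = 210·265 = 55650
Total = 3615536.

3615536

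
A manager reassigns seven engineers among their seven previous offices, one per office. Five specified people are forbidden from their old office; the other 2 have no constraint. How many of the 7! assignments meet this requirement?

2428

Inclusion-exclusion on the 5 forbidden self-matches:
Σ_{j=0}^{5} (-1)^j C(5,j)(7-j)!
= C(5,0)·7! - C(5,1)·6! + C(5,2)·5! - C(5,3)·4! + C(5,4)·3! - C(5,5)·2!
= 5040 - 3600 + 1200 - 240 + 30 - 2
= 2428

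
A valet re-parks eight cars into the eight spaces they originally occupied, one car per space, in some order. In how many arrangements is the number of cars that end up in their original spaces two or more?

Sum C(8,i)·!(8-i) for i = 2..8:
  i=2: C(8,2)·!6 = 28·265 = 7420
  i=3: C(8,3)·!5 = 56·44 = 2464
  i=4: C(8,4)·!4 = 70·9 = 630
  i=5: C(8,5)·!3 = 56·2 = 112
  i=6: C(8,6)·!2 = 28·1 = 28
  i=7: C(8,7)·!1 = 8·0 = 0
  i=8: C(8,8)·!0 = 1·1 = 1
Total = 10655.

10655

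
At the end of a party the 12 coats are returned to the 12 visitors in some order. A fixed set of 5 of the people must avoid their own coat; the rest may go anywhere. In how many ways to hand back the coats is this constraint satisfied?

Inclusion-exclusion on the 5 forbidden self-matches:
Σ_{j=0}^{5} (-1)^j C(5,j)(12-j)!
= C(5,0)·12! - C(5,1)·11! + C(5,2)·10! - C(5,3)·9! + C(5,4)·8! - C(5,5)·7!
= 479001600 - 199584000 + 36288000 - 3628800 + 201600 - 5040
= 312273360

312273360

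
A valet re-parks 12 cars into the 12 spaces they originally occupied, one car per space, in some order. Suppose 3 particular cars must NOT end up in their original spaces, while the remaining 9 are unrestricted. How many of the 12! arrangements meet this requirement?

Inclusion-exclusion on the 3 forbidden self-matches:
Σ_{j=0}^{3} (-1)^j C(3,j)(12-j)!
= C(3,0)·12! - C(3,1)·11! + C(3,2)·10! - C(3,3)·9!
= 479001600 - 119750400 + 10886400 - 362880
= 369774720

369774720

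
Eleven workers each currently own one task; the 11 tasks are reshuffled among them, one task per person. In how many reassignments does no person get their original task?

14684570

The number of derangements of 11 is !11 = Σ_{k=0}^{11} (-1)^k·11!/k!
= 11! - 11!/1! + 11!/2! - 11!/3! + 11!/4! - 11!/5! + 11!/6! - 11!/7! + 11!/8! - 11!/9! + 11!/10! - 11!/11!
= 39916800 - 39916800 + 19958400 - 6652800 + 1663200 - 332640 + 55440 - 7920 + 990 - 110 + 11 - 1
= 14684570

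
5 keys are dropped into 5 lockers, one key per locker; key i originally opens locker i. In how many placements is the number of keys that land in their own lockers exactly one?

Pick the single fixed position: C(5,1) = 5 ways.
The remaining 4 must be deranged: !4 = 9.
Total: 5 × 9 = 45.

45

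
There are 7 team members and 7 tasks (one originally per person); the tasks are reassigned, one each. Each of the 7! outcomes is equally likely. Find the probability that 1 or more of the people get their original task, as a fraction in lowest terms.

177/280

Favorable outcomes: Σ_{i≥1} C(7,i)·!(7-i) = 7·265 + 21·44 + 35·9 + 35·2 + 21·1 + 7·0 + 1·1 = 3186.
Total outcomes: 7! = 5040.
Probability = 3186/5040 = 177/280.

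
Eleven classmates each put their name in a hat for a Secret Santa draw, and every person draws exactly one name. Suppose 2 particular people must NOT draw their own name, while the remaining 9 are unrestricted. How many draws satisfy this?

33022080

Inclusion-exclusion on the 2 forbidden self-matches:
Σ_{j=0}^{2} (-1)^j C(2,j)(11-j)!
= C(2,0)·11! - C(2,1)·10! + C(2,2)·9!
= 39916800 - 7257600 + 362880
= 33022080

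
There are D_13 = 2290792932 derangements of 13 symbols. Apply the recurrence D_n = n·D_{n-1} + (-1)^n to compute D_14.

D_14 = 14·2290792932 + 1 = 32071101049.

32071101049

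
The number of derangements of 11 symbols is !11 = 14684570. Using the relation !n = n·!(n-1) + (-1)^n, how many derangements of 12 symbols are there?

176214841

!12 = 12·14684570 + 1 = 176214841.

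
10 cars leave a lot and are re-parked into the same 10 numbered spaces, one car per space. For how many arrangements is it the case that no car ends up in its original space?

!10 is the nearest integer to 10!/e.
10! = 3628800, and 3628800/e ≈ 1334960.92, so !10 = 1334961.

1334961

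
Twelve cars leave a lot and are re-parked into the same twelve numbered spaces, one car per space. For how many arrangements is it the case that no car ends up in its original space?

Recurrence: !12 = 12·!11 + (-1)^12.
!12 = 12·14684570 + 1 = 176214841

176214841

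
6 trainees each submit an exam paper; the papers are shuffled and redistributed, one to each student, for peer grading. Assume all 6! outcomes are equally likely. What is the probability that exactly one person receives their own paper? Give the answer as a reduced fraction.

11/30

Favorable outcomes: C(6,1)·!5 = 6·44 = 264.
Total outcomes: 6! = 720.
Probability = 264/720 = 11/30.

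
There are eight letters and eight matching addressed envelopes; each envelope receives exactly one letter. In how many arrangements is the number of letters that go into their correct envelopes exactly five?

112

Choose which 5 of the 8 are fixed: C(8,5) = 56.
The other 3 form a derangement: !3 = 2.
Total: 56 × 2 = 112.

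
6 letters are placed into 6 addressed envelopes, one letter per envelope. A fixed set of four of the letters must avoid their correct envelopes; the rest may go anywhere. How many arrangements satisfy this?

362

Inclusion-exclusion on the 4 forbidden self-matches:
Σ_{j=0}^{4} (-1)^j C(4,j)(6-j)!
= C(4,0)·6! - C(4,1)·5! + C(4,2)·4! - C(4,3)·3! + C(4,4)·2!
= 720 - 480 + 144 - 24 + 2
= 362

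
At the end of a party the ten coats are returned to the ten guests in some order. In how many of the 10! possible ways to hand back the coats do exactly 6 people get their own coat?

1890

Choose which 6 of the 10 are fixed: C(10,6) = 210.
The remaining 4 must be deranged: !4 = 9.
Total: 210 × 9 = 1890.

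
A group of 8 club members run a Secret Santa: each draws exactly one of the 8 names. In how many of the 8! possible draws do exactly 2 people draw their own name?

7420

Choose which 2 of the 8 are fixed: C(8,2) = 28.
The remaining 6 must be deranged: !6 = 265.
Total: 28 × 265 = 7420.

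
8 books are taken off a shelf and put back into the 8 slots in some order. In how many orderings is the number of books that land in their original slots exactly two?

7420

Choose which 2 of the 8 are fixed: C(8,2) = 28.
The other 6 form a derangement: !6 = 265.
Total: 28 × 265 = 7420.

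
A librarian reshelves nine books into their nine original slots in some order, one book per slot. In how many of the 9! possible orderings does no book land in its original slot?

133496

The number of derangements of 9 is !9 = Σ_{k=0}^{9} (-1)^k·9!/k!
= 9! - 9!/1! + 9!/2! - 9!/3! + 9!/4! - 9!/5! + 9!/6! - 9!/7! + 9!/8! - 9!/9!
= 362880 - 362880 + 181440 - 60480 + 15120 - 3024 + 504 - 72 + 9 - 1
= 133496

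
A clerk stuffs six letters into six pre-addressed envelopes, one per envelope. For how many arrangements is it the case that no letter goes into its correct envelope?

265

The subfactorial !6 = [6!/e] (nearest integer).
6! = 720, and 720/e ≈ 264.87, so !6 = 265.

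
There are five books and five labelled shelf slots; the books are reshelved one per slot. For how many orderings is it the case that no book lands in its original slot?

!5 = 5! · Σ_{k=0}^{5} (-1)^k/k!
= 5! - 5!/1! + 5!/2! - 5!/3! + 5!/4! - 5!/5!
= 120 - 120 + 60 - 20 + 5 - 1
= 44

44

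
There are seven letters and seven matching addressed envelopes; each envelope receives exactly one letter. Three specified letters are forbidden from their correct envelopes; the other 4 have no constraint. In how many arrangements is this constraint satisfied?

3216

Inclusion-exclusion on the 3 forbidden self-matches:
Σ_{j=0}^{3} (-1)^j C(3,j)(7-j)!
= C(3,0)·7! - C(3,1)·6! + C(3,2)·5! - C(3,3)·4!
= 5040 - 2160 + 360 - 24
= 3216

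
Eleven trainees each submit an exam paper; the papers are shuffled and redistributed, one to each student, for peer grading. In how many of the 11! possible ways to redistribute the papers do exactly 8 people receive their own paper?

330

Pick the 8 fixed positions: C(11,8) = 165 ways.
The other 3 form a derangement: !3 = 2.
Total: 165 × 2 = 330.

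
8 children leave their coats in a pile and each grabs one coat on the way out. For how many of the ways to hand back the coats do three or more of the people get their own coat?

3235

# with exactly i fixed is C(8,i)·!(8-i); sum over i=3..8:
  i=3: C(8,3)·!5 = 56·44 = 2464
  i=4: C(8,4)·!4 = 70·9 = 630
  i=5: C(8,5)·!3 = 56·2 = 112
  i=6: C(8,6)·!2 = 28·1 = 28
  i=7: C(8,7)·!1 = 8·0 = 0
  i=8: C(8,8)·!0 = 1·1 = 1
Total = 3235.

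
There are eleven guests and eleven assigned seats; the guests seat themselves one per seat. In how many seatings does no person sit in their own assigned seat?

!11 is the nearest integer to 11!/e.
11! = 39916800, and 39916800/e ≈ 14684570.08, so !11 = 14684570.

14684570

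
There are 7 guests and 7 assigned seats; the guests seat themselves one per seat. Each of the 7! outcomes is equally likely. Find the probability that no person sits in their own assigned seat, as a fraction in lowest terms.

103/280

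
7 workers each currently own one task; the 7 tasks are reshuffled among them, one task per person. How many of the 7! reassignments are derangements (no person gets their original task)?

!7 = 7! · Σ_{k=0}^{7} (-1)^k/k!
= 7! - 7!/1! + 7!/2! - 7!/3! + 7!/4! - 7!/5! + 7!/6! - 7!/7!
= 5040 - 5040 + 2520 - 840 + 210 - 42 + 7 - 1
= 1854

1854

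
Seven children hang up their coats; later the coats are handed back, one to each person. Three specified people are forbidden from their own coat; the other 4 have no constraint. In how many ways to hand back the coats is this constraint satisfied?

Let A_j be the event that the j-th constrained one is fixed. By inclusion-exclusion over the 3 events:
Σ_{j=0}^{3} (-1)^j C(3,j)(7-j)!
= C(3,0)·7! - C(3,1)·6! + C(3,2)·5! - C(3,3)·4!
= 5040 - 2160 + 360 - 24
= 3216

3216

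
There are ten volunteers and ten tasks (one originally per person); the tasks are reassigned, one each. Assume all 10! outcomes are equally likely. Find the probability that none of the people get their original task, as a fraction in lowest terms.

Favorable outcomes: !10 = 1334961.
Total outcomes: 10! = 3628800.
Probability = 1334961/3628800 = 16481/44800.

16481/44800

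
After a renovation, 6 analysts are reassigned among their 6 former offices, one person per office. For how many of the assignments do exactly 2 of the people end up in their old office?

Choose which 2 of the 6 are fixed: C(6,2) = 15.
The other 4 form a derangement: !4 = 9.
Total: 15 × 9 = 135.

135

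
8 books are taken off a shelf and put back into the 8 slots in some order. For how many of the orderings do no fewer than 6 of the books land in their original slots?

# with exactly i fixed is C(8,i)·!(8-i); sum over i=6..8:
  i=6: C(8,6)·!2 = 28·1 = 28
  i=7: C(8,7)·!1 = 8·0 = 0
  i=8: C(8,8)·!0 = 1·1 = 1
Total = 29.

29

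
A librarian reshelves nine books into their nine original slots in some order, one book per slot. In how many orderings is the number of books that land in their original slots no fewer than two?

95887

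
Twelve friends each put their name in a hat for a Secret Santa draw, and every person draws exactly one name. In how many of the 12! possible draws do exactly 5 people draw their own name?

1468368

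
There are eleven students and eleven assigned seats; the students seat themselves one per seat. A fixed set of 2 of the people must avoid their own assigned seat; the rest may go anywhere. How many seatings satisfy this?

Let A_j be the event that the j-th constrained one is fixed. By inclusion-exclusion over the 2 events:
Σ_{j=0}^{2} (-1)^j C(2,j)(11-j)!
= C(2,0)·11! - C(2,1)·10! + C(2,2)·9!
= 39916800 - 7257600 + 362880
= 33022080

33022080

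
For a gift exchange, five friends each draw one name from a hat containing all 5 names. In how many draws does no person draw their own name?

44

Use !n = (n-1)(!(n-1) + !(n-2)).
!5 = 4·(9 + 2) = 4·11 = 44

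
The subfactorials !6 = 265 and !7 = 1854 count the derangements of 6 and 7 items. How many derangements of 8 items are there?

!8 = (8-1)·(!7 + !6) = 7·(1854 + 265) = 7·2119 = 14833.

14833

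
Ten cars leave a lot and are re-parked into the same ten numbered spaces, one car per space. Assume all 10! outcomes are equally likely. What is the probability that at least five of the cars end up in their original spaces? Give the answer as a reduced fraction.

Favorable outcomes: Σ_{i≥5} C(10,i)·!(10-i) = 252·44 + 210·9 + 120·2 + 45·1 + 10·0 + 1·1 = 13264.
Total outcomes: 10! = 3628800.
Probability = 13264/3628800 = 829/226800.

829/226800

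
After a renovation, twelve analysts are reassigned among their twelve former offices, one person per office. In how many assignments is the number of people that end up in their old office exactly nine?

440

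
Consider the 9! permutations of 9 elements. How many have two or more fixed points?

95887

# with exactly i fixed is C(9,i)·!(9-i); sum over i=2..9:
  i=2: C(9,2)·!7 = 36·1854 = 66744
  i=3: C(9,3)·!6 = 84·265 = 22260
  i=4: C(9,4)·!5 = 126·44 = 5544
  i=5: C(9,5)·!4 = 126·9 = 1134
  i=6: C(9,6)·!3 = 84·2 = 168
  i=7: C(9,7)·!2 = 36·1 = 36
  i=8: C(9,8)·!1 = 9·0 = 0
  i=9: C(9,9)·!0 = 1·1 = 1
Total = 95887.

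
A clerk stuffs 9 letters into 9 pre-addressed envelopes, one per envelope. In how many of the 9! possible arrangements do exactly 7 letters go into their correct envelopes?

Pick the 7 fixed positions: C(9,7) = 36 ways.
The other 2 form a derangement: !2 = 1.
Total: 36 × 1 = 36.

36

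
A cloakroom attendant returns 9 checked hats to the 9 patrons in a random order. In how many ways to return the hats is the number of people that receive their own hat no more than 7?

Sum C(9,i)·!(9-i) for i = 0..7:
  i=0: C(9,0)·!9 = 1·133496 = 133496
  i=1: C(9,1)·!8 = 9·14833 = 133497
  i=2: C(9,2)·!7 = 36·1854 = 66744
  i=3: C(9,3)·!6 = 84·265 = 22260
  i=4: C(9,4)·!5 = 126·44 = 5544
  i=5: C(9,5)·!4 = 126·9 = 1134
  i=6: C(9,6)·!3 = 84·2 = 168
  i=7: C(9,7)·!2 = 36·1 = 36
Total = 362879.

362879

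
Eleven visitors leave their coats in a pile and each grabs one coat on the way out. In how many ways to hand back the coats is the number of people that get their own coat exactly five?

Pick the 5 fixed positions: C(11,5) = 462 ways.
The other 6 form a derangement: !6 = 265.
Total: 462 × 265 = 122430.

122430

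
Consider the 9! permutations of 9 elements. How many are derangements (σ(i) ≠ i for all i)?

133496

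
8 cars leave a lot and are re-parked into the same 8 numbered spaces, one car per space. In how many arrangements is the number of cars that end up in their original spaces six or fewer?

Sum C(8,i)·!(8-i) for i = 0..6:
  i=0: C(8,0)·!8 = 1·14833 = 14833
  i=1: C(8,1)·!7 = 8·1854 = 14832
  i=2: C(8,2)·!6 = 28·265 = 7420
  i=3: C(8,3)·!5 = 56·44 = 2464
  i=4: C(8,4)·!4 = 70·9 = 630
  i=5: C(8,5)·!3 = 56·2 = 112
  i=6: C(8,6)·!2 = 28·1 = 28
Total = 40319.

40319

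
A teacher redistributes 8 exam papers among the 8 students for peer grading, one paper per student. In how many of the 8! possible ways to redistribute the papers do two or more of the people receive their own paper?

# with exactly i fixed is C(8,i)·!(8-i); sum over i=2..8:
  i=2: C(8,2)·!6 = 28·265 = 7420
  i=3: C(8,3)·!5 = 56·44 = 2464
  i=4: C(8,4)·!4 = 70·9 = 630
  i=5: C(8,5)·!3 = 56·2 = 112
  i=6: C(8,6)·!2 = 28·1 = 28
  i=7: C(8,7)·!1 = 8·0 = 0
  i=8: C(8,8)·!0 = 1·1 = 1
Total = 10655.

10655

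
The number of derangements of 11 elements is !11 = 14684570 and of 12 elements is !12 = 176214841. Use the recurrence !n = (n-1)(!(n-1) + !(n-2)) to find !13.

2290792932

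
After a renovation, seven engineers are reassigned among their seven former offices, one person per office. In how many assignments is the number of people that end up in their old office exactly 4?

70

Choose which 4 of the 7 are fixed: C(7,4) = 35.
The other 3 form a derangement: !3 = 2.
Total: 35 × 2 = 70.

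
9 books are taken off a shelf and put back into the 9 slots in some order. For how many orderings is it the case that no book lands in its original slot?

133496

!9 is the nearest integer to 9!/e.
9! = 362880, and 362880/e ≈ 133496.09, so !9 = 133496.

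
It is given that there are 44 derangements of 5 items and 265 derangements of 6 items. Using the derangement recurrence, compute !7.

1854

!7 = (7-1)·(!6 + !5) = 6·(265 + 44) = 6·309 = 1854.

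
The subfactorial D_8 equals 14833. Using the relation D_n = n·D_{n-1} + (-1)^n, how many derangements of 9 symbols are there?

133496

D_9 = 9·14833 - 1 = 133496.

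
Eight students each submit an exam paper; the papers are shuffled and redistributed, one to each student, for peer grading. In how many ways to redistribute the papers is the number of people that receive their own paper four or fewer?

40179

# with exactly i fixed is C(8,i)·!(8-i); sum over i=0..4:
  i=0: C(8,0)·!8 = 1·14833 = 14833
  i=1: C(8,1)·!7 = 8·1854 = 14832
  i=2: C(8,2)·!6 = 28·265 = 7420
  i=3: C(8,3)·!5 = 56·44 = 2464
  i=4: C(8,4)·!4 = 70·9 = 630
Total = 40179.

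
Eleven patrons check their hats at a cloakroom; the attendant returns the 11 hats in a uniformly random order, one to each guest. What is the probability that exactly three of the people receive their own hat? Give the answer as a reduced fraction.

2119/34560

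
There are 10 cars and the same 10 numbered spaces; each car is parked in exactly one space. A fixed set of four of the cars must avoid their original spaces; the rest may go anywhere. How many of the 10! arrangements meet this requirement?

Inclusion-exclusion on the 4 forbidden self-matches:
Σ_{j=0}^{4} (-1)^j C(4,j)(10-j)!
= C(4,0)·10! - C(4,1)·9! + C(4,2)·8! - C(4,3)·7! + C(4,4)·6!
= 3628800 - 1451520 + 241920 - 20160 + 720
= 2399760

2399760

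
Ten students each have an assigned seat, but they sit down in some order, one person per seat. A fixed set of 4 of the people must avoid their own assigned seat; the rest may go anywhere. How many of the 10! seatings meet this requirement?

Let A_j be the event that the j-th constrained one is fixed. By inclusion-exclusion over the 4 events:
Σ_{j=0}^{4} (-1)^j C(4,j)(10-j)!
= C(4,0)·10! - C(4,1)·9! + C(4,2)·8! - C(4,3)·7! + C(4,4)·6!
= 3628800 - 1451520 + 241920 - 20160 + 720
= 2399760

2399760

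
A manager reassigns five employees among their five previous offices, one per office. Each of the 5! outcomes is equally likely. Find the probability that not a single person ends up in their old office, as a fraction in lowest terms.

11/30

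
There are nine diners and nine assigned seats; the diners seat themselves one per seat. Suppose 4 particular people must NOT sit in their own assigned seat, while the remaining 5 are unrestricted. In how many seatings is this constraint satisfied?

Let A_j be the event that the j-th constrained one is fixed. By inclusion-exclusion over the 4 events:
Σ_{j=0}^{4} (-1)^j C(4,j)(9-j)!
= C(4,0)·9! - C(4,1)·8! + C(4,2)·7! - C(4,3)·6! + C(4,4)·5!
= 362880 - 161280 + 30240 - 2880 + 120
= 229080

229080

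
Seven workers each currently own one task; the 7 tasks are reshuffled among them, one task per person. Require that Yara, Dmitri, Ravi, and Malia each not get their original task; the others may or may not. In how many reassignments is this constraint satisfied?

2790

Inclusion-exclusion on the 4 forbidden self-matches:
Σ_{j=0}^{4} (-1)^j C(4,j)(7-j)!
= C(4,0)·7! - C(4,1)·6! + C(4,2)·5! - C(4,3)·4! + C(4,4)·3!
= 5040 - 2880 + 720 - 96 + 6
= 2790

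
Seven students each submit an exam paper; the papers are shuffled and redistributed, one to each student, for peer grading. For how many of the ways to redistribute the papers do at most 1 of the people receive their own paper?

# with exactly i fixed is C(7,i)·!(7-i); sum over i=0..1:
  i=0: C(7,0)·!7 = 1·1854 = 1854
  i=1: C(7,1)·!6 = 7·265 = 1855
Total = 3709.

3709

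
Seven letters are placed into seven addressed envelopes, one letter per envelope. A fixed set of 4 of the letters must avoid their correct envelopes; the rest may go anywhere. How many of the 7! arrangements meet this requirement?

Inclusion-exclusion on the 4 forbidden self-matches:
Σ_{j=0}^{4} (-1)^j C(4,j)(7-j)!
= C(4,0)·7! - C(4,1)·6! + C(4,2)·5! - C(4,3)·4! + C(4,4)·3!
= 5040 - 2880 + 720 - 96 + 6
= 2790

2790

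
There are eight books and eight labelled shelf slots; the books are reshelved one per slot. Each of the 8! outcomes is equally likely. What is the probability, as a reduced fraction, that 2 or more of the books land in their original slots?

Favorable outcomes: Σ_{i≥2} C(8,i)·!(8-i) = 28·265 + 56·44 + 70·9 + 56·2 + 28·1 + 8·0 + 1·1 = 10655.
Total outcomes: 8! = 40320.
Probability = 10655/40320 = 2131/8064.

2131/8064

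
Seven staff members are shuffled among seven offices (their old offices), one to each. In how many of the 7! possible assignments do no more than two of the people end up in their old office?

Sum C(7,i)·!(7-i) for i = 0..2:
  i=0: C(7,0)·!7 = 1·1854 = 1854
  i=1: C(7,1)·!6 = 7·265 = 1855
  i=2: C(7,2)·!5 = 21·44 = 924
Total = 4633.

4633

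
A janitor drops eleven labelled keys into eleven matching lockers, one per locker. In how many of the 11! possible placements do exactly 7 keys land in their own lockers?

Pick the 7 fixed positions: C(11,7) = 330 ways.
The remaining 4 must be deranged: !4 = 9.
Total: 330 × 9 = 2970.

2970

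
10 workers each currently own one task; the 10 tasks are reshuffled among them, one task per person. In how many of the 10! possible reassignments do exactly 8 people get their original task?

45

Pick the 8 fixed positions: C(10,8) = 45 ways.
The other 2 form a derangement: !2 = 1.
Total: 45 × 1 = 45.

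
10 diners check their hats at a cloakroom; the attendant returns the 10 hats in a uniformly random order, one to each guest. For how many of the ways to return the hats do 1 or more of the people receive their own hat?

Sum C(10,i)·!(10-i) for i = 1..10:
  i=1: C(10,1)·!9 = 10·133496 = 1334960
  i=2: C(10,2)·!8 = 45·14833 = 667485
  i=3: C(10,3)·!7 = 120·1854 = 222480
  i=4: C(10,4)·!6 = 210·265 = 55650
  i=5: C(10,5)·!5 = 252·44 = 11088
  i=6: C(10,6)·!4 = 210·9 = 1890
  i=7: C(10,7)·!3 = 120·2 = 240
  i=8: C(10,8)·!2 = 45·1 = 45
  i=9: C(10,9)·!1 = 10·0 = 0
  i=10: C(10,10)·!0 = 1·1 = 1
Total = 2293839.

2293839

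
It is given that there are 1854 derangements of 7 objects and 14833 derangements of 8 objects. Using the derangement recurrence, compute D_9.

133496

D_9 = (9-1)·(D_8 + D_7) = 8·(14833 + 1854) = 8·16687 = 133496.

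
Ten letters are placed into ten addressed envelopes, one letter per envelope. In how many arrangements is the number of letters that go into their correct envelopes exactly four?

55650

Choose which 4 of the 10 are fixed: C(10,4) = 210.
The other 6 form a derangement: !6 = 265.
Total: 210 × 265 = 55650.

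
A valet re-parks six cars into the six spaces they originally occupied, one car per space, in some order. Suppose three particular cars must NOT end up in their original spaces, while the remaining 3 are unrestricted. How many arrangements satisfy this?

426

Inclusion-exclusion on the 3 forbidden self-matches:
Σ_{j=0}^{3} (-1)^j C(3,j)(6-j)!
= C(3,0)·6! - C(3,1)·5! + C(3,2)·4! - C(3,3)·3!
= 720 - 360 + 72 - 6
= 426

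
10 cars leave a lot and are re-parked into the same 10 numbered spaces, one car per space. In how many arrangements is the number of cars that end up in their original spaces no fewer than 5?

13264

Sum C(10,i)·!(10-i) for i = 5..10:
  i=5: C(10,5)·!5 = 252·44 = 11088
  i=6: C(10,6)·!4 = 210·9 = 1890
  i=7: C(10,7)·!3 = 120·2 = 240
  i=8: C(10,8)·!2 = 45·1 = 45
  i=9: C(10,9)·!1 = 10·0 = 0
  i=10: C(10,10)·!0 = 1·1 = 1
Total = 13264.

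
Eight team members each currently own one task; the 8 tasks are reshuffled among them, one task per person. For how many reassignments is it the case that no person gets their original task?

14833

The number of derangements of 8 is !8 = Σ_{k=0}^{8} (-1)^k·8!/k!
= 8! - 8!/1! + 8!/2! - 8!/3! + 8!/4! - 8!/5! + 8!/6! - 8!/7! + 8!/8!
= 40320 - 40320 + 20160 - 6720 + 1680 - 336 + 56 - 8 + 1
= 14833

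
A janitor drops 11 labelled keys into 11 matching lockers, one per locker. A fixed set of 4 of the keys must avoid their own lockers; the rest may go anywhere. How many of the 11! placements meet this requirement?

Let A_j be the event that the j-th constrained one is fixed. By inclusion-exclusion over the 4 events:
Σ_{j=0}^{4} (-1)^j C(4,j)(11-j)!
= C(4,0)·11! - C(4,1)·10! + C(4,2)·9! - C(4,3)·8! + C(4,4)·7!
= 39916800 - 14515200 + 2177280 - 161280 + 5040
= 27422640

27422640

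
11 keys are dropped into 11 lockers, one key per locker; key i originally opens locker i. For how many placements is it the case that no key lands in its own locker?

!11 is the nearest integer to 11!/e.
11! = 39916800, and 39916800/e ≈ 14684570.08, so !11 = 14684570.

14684570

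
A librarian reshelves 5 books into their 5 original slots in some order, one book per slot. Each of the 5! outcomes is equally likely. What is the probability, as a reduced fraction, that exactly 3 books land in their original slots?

1/12

Favorable outcomes: C(5,3)·!2 = 10·1 = 10.
Total outcomes: 5! = 120.
Probability = 10/120 = 1/12.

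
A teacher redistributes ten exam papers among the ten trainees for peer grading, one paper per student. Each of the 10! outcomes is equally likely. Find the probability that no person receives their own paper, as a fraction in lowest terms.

Favorable outcomes: !10 = 1334961.
Total outcomes: 10! = 3628800.
Probability = 1334961/3628800 = 16481/44800.

16481/44800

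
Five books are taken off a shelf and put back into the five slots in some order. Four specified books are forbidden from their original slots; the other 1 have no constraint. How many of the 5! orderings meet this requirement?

53

Let A_j be the event that the j-th constrained one is fixed. By inclusion-exclusion over the 4 events:
Σ_{j=0}^{4} (-1)^j C(4,j)(5-j)!
= C(4,0)·5! - C(4,1)·4! + C(4,2)·3! - C(4,3)·2! + C(4,4)·1!
= 120 - 96 + 36 - 8 + 1
= 53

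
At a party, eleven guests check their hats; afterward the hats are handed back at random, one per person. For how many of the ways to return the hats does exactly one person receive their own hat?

Pick the single fixed position: C(11,1) = 11 ways.
The remaining 10 must be deranged: !10 = 1334961.
Total: 11 × 1334961 = 14684571.

14684571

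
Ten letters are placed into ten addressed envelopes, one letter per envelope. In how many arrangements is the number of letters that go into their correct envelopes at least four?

68914

Sum C(10,i)·!(10-i) for i = 4..10:
  i=4: C(10,4)·!6 = 210·265 = 55650
  i=5: C(10,5)·!5 = 252·44 = 11088
  i=6: C(10,6)·!4 = 210·9 = 1890
  i=7: C(10,7)·!3 = 120·2 = 240
  i=8: C(10,8)·!2 = 45·1 = 45
  i=9: C(10,9)·!1 = 10·0 = 0
  i=10: C(10,10)·!0 = 1·1 = 1
Total = 68914.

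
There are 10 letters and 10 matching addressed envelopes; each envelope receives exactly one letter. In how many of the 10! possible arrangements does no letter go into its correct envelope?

!10 = 10! · Σ_{k=0}^{10} (-1)^k/k!
= 10! - 10!/1! + 10!/2! - 10!/3! + 10!/4! - 10!/5! + 10!/6! - 10!/7! + 10!/8! - 10!/9! + 10!/10!
= 3628800 - 3628800 + 1814400 - 604800 + 151200 - 30240 + 5040 - 720 + 90 - 10 + 1
= 1334961

1334961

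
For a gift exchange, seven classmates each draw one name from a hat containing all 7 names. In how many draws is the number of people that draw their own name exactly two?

924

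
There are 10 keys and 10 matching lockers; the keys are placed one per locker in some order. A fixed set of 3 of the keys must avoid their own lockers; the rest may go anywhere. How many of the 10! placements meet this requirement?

2656080

Inclusion-exclusion on the 3 forbidden self-matches:
Σ_{j=0}^{3} (-1)^j C(3,j)(10-j)!
= C(3,0)·10! - C(3,1)·9! + C(3,2)·8! - C(3,3)·7!
= 3628800 - 1088640 + 120960 - 5040
= 2656080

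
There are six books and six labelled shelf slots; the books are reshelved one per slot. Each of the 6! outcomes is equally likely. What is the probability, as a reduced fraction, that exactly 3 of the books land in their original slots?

1/18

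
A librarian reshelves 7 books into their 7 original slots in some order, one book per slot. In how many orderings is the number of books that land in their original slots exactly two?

Choose which 2 of the 7 are fixed: C(7,2) = 21.
The remaining 5 must be deranged: !5 = 44.
Total: 21 × 44 = 924.

924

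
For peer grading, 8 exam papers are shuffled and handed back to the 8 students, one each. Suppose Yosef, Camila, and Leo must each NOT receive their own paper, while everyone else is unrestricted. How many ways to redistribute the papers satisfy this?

27240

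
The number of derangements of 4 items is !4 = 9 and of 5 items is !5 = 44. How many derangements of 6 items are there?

265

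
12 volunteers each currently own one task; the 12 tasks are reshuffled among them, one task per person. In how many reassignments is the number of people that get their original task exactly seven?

Pick the 7 fixed positions: C(12,7) = 792 ways.
The remaining 5 must be deranged: !5 = 44.
Total: 792 × 44 = 34848.

34848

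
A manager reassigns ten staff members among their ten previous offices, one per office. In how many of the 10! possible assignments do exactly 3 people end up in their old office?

222480

Choose which 3 of the 10 are fixed: C(10,3) = 120.
The other 7 form a derangement: !7 = 1854.
Total: 120 × 1854 = 222480.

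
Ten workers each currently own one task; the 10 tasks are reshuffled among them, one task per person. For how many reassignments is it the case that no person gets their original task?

!10 = 10! · Σ_{k=0}^{10} (-1)^k/k!
= 10! - 10!/1! + 10!/2! - 10!/3! + 10!/4! - 10!/5! + 10!/6! - 10!/7! + 10!/8! - 10!/9! + 10!/10!
= 3628800 - 3628800 + 1814400 - 604800 + 151200 - 30240 + 5040 - 720 + 90 - 10 + 1
= 1334961

1334961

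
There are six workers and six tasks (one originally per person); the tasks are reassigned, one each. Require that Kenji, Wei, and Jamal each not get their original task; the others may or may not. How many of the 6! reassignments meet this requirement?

426

Inclusion-exclusion on the 3 forbidden self-matches:
Σ_{j=0}^{3} (-1)^j C(3,j)(6-j)!
= C(3,0)·6! - C(3,1)·5! + C(3,2)·4! - C(3,3)·3!
= 720 - 360 + 72 - 6
= 426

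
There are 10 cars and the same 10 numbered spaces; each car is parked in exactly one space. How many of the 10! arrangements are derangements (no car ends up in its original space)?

Use !n = n·!(n-1) + (-1)^n.
!10 = 10·133496 + 1 = 1334961

1334961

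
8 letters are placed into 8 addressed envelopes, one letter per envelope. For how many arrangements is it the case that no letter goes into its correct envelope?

Recurrence: !8 = 7·(!7 + !6).
!8 = 7·(1854 + 265) = 7·2119 = 14833

14833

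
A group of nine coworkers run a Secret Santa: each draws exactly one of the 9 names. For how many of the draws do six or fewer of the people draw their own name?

362843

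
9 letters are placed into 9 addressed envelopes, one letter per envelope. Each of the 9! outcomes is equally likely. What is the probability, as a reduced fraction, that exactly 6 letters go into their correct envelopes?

1/2160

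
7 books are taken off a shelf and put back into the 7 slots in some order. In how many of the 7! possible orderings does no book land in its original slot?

By inclusion-exclusion, !7 = Σ (-1)^k · 7!/k! for k=0..7
= 7! - 7!/1! + 7!/2! - 7!/3! + 7!/4! - 7!/5! + 7!/6! - 7!/7!
= 5040 - 5040 + 2520 - 840 + 210 - 42 + 7 - 1
= 1854

1854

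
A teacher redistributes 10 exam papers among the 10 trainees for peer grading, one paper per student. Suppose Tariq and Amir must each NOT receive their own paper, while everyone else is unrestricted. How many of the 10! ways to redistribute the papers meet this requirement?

2943360

Let A_j be the event that the j-th constrained one is fixed. By inclusion-exclusion over the 2 events:
Σ_{j=0}^{2} (-1)^j C(2,j)(10-j)!
= C(2,0)·10! - C(2,1)·9! + C(2,2)·8!
= 3628800 - 725760 + 40320
= 2943360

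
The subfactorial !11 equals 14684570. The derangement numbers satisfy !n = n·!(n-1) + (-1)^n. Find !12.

!12 = 12·14684570 + 1 = 176214841.

176214841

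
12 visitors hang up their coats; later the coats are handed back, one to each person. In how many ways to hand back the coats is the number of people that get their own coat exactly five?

Pick the 5 fixed positions: C(12,5) = 792 ways.
The other 7 form a derangement: !7 = 1854.
Total: 792 × 1854 = 1468368.

1468368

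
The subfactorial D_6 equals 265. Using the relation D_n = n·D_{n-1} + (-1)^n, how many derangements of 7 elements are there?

D_7 = 7·265 - 1 = 1854.

1854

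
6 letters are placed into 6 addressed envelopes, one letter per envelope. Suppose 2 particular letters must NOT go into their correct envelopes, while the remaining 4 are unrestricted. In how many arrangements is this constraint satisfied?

504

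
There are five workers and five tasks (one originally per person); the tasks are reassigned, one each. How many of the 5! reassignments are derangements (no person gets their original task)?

The number of derangements of 5 is !5 = Σ_{k=0}^{5} (-1)^k·5!/k!
= 5! - 5!/1! + 5!/2! - 5!/3! + 5!/4! - 5!/5!
= 120 - 120 + 60 - 20 + 5 - 1
= 44

44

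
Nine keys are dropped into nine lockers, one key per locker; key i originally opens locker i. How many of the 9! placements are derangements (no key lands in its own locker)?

Use !n = (n-1)(!(n-1) + !(n-2)).
!9 = 8·(14833 + 1854) = 8·16687 = 133496

133496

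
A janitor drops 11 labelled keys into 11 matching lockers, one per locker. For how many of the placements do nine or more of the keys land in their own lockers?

56

Sum C(11,i)·!(11-i) for i = 9..11:
  i=9: C(11,9)·!2 = 55·1 = 55
  i=10: C(11,10)·!1 = 11·0 = 0
  i=11: C(11,11)·!0 = 1·1 = 1
Total = 56.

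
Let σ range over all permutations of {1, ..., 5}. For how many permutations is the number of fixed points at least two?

Sum C(5,i)·!(5-i) for i = 2..5:
  i=2: C(5,2)·!3 = 10·2 = 20
  i=3: C(5,3)·!2 = 10·1 = 10
  i=4: C(5,4)·!1 = 5·0 = 0
  i=5: C(5,5)·!0 = 1·1 = 1
Total = 31.

31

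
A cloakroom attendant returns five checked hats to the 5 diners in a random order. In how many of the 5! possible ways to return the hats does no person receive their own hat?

The number of derangements of 5 is !5 = Σ_{k=0}^{5} (-1)^k·5!/k!
= 5! - 5!/1! + 5!/2! - 5!/3! + 5!/4! - 5!/5!
= 120 - 120 + 60 - 20 + 5 - 1
= 44

44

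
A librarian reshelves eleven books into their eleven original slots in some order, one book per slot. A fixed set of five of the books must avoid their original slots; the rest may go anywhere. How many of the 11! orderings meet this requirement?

Inclusion-exclusion on the 5 forbidden self-matches:
Σ_{j=0}^{5} (-1)^j C(5,j)(11-j)!
= C(5,0)·11! - C(5,1)·10! + C(5,2)·9! - C(5,3)·8! + C(5,4)·7! - C(5,5)·6!
= 39916800 - 18144000 + 3628800 - 403200 + 25200 - 720
= 25022880

25022880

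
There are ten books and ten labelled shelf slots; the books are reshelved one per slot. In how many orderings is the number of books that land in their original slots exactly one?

1334960

Pick the single fixed position: C(10,1) = 10 ways.
The other 9 form a derangement: !9 = 133496.
Total: 10 × 133496 = 1334960.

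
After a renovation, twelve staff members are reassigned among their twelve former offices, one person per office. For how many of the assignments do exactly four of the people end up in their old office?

7342335

Choose which 4 of the 12 are fixed: C(12,4) = 495.
The remaining 8 must be deranged: !8 = 14833.
Total: 495 × 14833 = 7342335.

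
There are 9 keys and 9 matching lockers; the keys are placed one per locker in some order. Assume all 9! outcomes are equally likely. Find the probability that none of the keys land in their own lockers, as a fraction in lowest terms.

16687/45360

Favorable outcomes: !9 = 133496.
Total outcomes: 9! = 362880.
Probability = 133496/362880 = 16687/45360.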